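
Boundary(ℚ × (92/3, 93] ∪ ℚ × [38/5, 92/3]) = ℝ × [38/5, 93]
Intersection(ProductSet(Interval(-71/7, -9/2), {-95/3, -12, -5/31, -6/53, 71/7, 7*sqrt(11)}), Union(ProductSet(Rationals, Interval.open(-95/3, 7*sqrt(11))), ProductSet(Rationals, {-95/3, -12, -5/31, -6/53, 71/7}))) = ProductSet(Intersection(Interval(-71/7, -9/2), Rationals), {-95/3, -12, -5/31, -6/53, 71/7})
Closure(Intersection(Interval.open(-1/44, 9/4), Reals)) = Interval(-1/44, 9/4)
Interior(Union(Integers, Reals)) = Reals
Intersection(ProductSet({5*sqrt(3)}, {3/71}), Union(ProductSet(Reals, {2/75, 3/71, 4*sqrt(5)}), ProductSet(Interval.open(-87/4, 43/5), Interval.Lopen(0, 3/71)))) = ProductSet({5*sqrt(3)}, {3/71})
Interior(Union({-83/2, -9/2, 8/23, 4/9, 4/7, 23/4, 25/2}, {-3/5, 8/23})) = EmptySet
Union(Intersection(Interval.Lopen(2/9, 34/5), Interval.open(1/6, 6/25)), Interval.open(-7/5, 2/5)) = Interval.open(-7/5, 2/5)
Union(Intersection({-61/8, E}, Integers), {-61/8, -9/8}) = {-61/8, -9/8}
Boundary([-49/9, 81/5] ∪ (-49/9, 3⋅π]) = {-49/9, 81/5}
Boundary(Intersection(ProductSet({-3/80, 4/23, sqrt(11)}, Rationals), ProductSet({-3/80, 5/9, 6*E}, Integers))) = ProductSet({-3/80}, Integers)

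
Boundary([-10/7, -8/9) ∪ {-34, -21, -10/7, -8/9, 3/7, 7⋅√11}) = {-34, -21, -10/7, -8/9, 3/7, 7⋅√11}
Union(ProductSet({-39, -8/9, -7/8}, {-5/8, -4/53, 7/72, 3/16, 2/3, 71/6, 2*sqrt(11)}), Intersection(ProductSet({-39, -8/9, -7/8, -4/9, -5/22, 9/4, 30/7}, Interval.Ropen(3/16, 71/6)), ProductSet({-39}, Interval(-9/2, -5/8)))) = ProductSet({-39, -8/9, -7/8}, {-5/8, -4/53, 7/72, 3/16, 2/3, 71/6, 2*sqrt(11)})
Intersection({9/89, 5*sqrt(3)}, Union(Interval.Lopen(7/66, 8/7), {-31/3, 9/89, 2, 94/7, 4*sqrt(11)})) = {9/89}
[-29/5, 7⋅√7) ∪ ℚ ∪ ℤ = ℚ ∪ [-29/5, 7⋅√7)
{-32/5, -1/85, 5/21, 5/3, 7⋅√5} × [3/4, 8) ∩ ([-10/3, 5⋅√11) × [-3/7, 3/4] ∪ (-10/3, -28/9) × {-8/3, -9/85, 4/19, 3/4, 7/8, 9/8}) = {-1/85, 5/21, 5/3, 7⋅√5} × {3/4}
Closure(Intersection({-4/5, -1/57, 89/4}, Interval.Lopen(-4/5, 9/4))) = {-1/57}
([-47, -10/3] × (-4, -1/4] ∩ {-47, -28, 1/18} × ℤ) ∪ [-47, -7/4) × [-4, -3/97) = [-47, -7/4) × [-4, -3/97)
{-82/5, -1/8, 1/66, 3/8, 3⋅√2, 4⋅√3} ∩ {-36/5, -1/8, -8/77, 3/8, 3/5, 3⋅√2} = {-1/8, 3/8, 3⋅√2}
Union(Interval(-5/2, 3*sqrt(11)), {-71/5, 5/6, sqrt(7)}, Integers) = Union({-71/5}, Integers, Interval(-5/2, 3*sqrt(11)))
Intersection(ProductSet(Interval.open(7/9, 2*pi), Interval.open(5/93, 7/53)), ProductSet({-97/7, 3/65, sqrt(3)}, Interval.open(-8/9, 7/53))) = ProductSet({sqrt(3)}, Interval.open(5/93, 7/53))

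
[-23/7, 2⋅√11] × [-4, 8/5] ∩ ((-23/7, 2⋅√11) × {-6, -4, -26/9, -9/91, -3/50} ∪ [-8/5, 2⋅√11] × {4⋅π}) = (-23/7, 2⋅√11) × {-4, -26/9, -9/91, -3/50}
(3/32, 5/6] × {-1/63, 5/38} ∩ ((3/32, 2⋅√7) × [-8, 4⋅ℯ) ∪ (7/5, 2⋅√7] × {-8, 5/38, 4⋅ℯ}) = (3/32, 5/6] × {-1/63, 5/38}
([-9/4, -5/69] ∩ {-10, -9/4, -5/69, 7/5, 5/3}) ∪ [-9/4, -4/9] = [-9/4, -4/9] ∪ {-5/69}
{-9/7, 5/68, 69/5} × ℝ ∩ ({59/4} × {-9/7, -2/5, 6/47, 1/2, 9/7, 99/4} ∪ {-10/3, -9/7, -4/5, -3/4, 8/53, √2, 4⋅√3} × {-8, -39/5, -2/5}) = {-9/7} × {-8, -39/5, -2/5}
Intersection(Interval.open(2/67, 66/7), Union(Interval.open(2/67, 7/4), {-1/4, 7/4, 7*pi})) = Interval.Lopen(2/67, 7/4)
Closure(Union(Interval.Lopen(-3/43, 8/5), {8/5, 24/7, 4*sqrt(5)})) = Union({24/7, 4*sqrt(5)}, Interval(-3/43, 8/5))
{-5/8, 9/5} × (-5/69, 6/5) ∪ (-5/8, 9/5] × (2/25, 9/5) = ({-5/8, 9/5} × (-5/69, 6/5)) ∪ ((-5/8, 9/5] × (2/25, 9/5))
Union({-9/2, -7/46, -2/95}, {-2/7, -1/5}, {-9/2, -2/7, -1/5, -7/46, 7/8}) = {-9/2, -2/7, -1/5, -7/46, -2/95, 7/8}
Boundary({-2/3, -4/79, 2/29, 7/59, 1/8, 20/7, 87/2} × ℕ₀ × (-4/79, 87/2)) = {-2/3, -4/79, 2/29, 7/59, 1/8, 20/7, 87/2} × ℕ₀ × [-4/79, 87/2]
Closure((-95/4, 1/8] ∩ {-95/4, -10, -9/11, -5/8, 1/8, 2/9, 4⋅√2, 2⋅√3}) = {-10, -9/11, -5/8, 1/8}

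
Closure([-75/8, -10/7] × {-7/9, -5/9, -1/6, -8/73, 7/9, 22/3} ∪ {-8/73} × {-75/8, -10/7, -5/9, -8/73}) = ({-8/73} × {-75/8, -10/7, -5/9, -8/73}) ∪ ([-75/8, -10/7] × {-7/9, -5/9, -1/6, -8/73, 7/9, 22/3})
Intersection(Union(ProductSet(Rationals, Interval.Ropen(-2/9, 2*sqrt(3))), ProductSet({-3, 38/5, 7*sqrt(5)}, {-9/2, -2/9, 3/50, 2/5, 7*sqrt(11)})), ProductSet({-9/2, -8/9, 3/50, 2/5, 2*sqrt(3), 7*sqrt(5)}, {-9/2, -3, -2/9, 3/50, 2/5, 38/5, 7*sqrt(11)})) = Union(ProductSet({7*sqrt(5)}, {-9/2, -2/9, 3/50, 2/5, 7*sqrt(11)}), ProductSet({-9/2, -8/9, 3/50, 2/5}, {-2/9, 3/50, 2/5}))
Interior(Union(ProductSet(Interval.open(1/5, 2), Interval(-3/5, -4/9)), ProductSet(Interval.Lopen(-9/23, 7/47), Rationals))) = Union(ProductSet(Interval.Lopen(-9/23, 7/47), Complement(Rationals, Interval(-oo, oo))), ProductSet(Interval.open(1/5, 2), Interval.open(-3/5, -4/9)))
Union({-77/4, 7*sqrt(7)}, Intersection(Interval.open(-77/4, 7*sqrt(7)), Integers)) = Union({-77/4, 7*sqrt(7)}, Range(-19, 19, 1))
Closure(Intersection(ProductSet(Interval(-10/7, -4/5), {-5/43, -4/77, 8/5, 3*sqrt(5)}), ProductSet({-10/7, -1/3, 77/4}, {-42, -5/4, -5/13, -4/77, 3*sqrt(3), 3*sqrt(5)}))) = ProductSet({-10/7}, {-4/77, 3*sqrt(5)})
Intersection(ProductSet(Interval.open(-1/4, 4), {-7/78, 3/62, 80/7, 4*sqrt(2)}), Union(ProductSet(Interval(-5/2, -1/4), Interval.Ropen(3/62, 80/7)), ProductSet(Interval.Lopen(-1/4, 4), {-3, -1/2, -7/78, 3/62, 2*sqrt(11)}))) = ProductSet(Interval.open(-1/4, 4), {-7/78, 3/62})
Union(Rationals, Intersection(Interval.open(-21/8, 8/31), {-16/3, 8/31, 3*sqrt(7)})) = Rationals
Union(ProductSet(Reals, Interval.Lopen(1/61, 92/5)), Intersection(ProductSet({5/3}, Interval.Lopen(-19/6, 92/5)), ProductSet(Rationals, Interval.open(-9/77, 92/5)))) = Union(ProductSet({5/3}, Interval.open(-9/77, 92/5)), ProductSet(Reals, Interval.Lopen(1/61, 92/5)))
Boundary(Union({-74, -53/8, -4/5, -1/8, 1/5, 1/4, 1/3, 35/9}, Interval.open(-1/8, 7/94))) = {-74, -53/8, -4/5, -1/8, 7/94, 1/5, 1/4, 1/3, 35/9}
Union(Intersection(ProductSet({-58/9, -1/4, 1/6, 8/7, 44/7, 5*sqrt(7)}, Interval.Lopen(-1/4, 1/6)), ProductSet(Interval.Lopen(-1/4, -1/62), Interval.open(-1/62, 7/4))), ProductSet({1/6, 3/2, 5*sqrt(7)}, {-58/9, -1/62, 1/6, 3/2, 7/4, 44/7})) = ProductSet({1/6, 3/2, 5*sqrt(7)}, {-58/9, -1/62, 1/6, 3/2, 7/4, 44/7})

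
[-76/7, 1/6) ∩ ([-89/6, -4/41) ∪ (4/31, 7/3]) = [-76/7, -4/41) ∪ (4/31, 1/6)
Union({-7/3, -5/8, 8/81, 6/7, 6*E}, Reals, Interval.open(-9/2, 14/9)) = Interval(-oo, oo)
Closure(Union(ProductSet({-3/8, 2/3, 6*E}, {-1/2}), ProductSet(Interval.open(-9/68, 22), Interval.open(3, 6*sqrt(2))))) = Union(ProductSet({-9/68, 22}, Interval(3, 6*sqrt(2))), ProductSet({-3/8, 2/3, 6*E}, {-1/2}), ProductSet(Interval(-9/68, 22), {3, 6*sqrt(2)}), ProductSet(Interval.open(-9/68, 22), Interval.open(3, 6*sqrt(2))))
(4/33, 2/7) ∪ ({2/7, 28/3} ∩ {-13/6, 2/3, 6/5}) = (4/33, 2/7)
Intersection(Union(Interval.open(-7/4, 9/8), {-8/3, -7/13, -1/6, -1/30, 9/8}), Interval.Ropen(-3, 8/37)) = Union({-8/3}, Interval.open(-7/4, 8/37))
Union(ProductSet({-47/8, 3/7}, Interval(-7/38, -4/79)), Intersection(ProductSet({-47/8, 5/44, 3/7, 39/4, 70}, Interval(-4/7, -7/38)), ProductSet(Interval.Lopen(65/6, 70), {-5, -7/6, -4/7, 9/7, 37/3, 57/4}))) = Union(ProductSet({70}, {-4/7}), ProductSet({-47/8, 3/7}, Interval(-7/38, -4/79)))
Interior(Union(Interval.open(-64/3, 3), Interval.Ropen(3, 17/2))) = Interval.open(-64/3, 17/2)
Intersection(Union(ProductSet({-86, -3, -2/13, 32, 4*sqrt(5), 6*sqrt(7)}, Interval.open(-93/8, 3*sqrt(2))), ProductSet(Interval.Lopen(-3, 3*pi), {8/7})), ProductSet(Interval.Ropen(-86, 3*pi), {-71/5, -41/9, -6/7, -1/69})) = ProductSet({-86, -3, -2/13, 4*sqrt(5)}, {-41/9, -6/7, -1/69})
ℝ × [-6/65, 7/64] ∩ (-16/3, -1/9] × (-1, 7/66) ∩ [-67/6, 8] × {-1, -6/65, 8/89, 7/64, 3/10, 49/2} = (-16/3, -1/9] × {-6/65, 8/89}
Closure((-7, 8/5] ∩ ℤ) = {-6, -5, …, 1}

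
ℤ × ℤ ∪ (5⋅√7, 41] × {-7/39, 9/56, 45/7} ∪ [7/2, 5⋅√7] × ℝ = (ℤ × ℤ) ∪ ([7/2, 5⋅√7] × ℝ) ∪ ((5⋅√7, 41] × {-7/39, 9/56, 45/7})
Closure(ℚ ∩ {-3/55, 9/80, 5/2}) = {-3/55, 9/80, 5/2}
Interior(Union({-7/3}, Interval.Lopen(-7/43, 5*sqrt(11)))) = Interval.open(-7/43, 5*sqrt(11))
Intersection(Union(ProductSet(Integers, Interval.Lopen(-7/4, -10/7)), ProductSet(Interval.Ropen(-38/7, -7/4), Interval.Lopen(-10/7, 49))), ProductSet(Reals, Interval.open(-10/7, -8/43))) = ProductSet(Interval.Ropen(-38/7, -7/4), Interval.open(-10/7, -8/43))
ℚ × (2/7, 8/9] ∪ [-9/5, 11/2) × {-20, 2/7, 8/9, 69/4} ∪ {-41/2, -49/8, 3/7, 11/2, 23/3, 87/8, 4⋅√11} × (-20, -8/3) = (ℚ × (2/7, 8/9]) ∪ ([-9/5, 11/2) × {-20, 2/7, 8/9, 69/4}) ∪ ({-41/2, -49/8, 3/7, 11/2, 23/3, 87/8, 4⋅√11} × (-20, -8/3))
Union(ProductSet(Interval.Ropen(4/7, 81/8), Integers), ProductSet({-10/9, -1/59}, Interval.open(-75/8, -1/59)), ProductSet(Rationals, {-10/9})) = Union(ProductSet({-10/9, -1/59}, Interval.open(-75/8, -1/59)), ProductSet(Interval.Ropen(4/7, 81/8), Integers), ProductSet(Rationals, {-10/9}))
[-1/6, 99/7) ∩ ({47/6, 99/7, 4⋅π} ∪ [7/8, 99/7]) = [7/8, 99/7)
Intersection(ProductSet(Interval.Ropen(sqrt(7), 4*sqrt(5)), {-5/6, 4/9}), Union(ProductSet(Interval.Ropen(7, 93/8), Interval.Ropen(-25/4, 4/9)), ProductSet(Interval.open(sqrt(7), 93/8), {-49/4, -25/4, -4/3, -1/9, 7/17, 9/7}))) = ProductSet(Interval.Ropen(7, 4*sqrt(5)), {-5/6})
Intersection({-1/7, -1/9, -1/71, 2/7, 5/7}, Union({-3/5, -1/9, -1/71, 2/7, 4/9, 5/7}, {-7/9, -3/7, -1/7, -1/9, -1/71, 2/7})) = {-1/7, -1/9, -1/71, 2/7, 5/7}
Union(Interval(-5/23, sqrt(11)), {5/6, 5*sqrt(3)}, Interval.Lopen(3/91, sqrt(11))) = Union({5*sqrt(3)}, Interval(-5/23, sqrt(11)))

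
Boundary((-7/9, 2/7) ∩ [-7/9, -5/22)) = {-7/9, -5/22}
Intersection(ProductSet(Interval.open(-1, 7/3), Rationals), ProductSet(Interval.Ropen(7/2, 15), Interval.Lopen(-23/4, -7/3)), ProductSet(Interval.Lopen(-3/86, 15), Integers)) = EmptySet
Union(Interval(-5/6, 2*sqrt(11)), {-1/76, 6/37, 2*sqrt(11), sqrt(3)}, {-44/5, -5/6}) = Union({-44/5}, Interval(-5/6, 2*sqrt(11)))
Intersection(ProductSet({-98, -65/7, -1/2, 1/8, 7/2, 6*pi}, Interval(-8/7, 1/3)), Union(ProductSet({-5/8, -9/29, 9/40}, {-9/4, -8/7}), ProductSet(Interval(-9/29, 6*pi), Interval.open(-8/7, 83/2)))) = ProductSet({1/8, 7/2, 6*pi}, Interval.Lopen(-8/7, 1/3))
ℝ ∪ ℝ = ℝ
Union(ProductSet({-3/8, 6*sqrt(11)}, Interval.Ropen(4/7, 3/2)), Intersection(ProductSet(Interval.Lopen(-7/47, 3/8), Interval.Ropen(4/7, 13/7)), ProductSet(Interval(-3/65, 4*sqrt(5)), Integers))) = Union(ProductSet({-3/8, 6*sqrt(11)}, Interval.Ropen(4/7, 3/2)), ProductSet(Interval(-3/65, 3/8), Range(1, 2, 1)))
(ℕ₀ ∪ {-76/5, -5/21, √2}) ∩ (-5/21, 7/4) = {0, 1} ∪ {√2}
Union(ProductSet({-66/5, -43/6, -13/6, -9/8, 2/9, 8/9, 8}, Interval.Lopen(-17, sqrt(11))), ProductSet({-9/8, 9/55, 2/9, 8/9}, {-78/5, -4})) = Union(ProductSet({-9/8, 9/55, 2/9, 8/9}, {-78/5, -4}), ProductSet({-66/5, -43/6, -13/6, -9/8, 2/9, 8/9, 8}, Interval.Lopen(-17, sqrt(11))))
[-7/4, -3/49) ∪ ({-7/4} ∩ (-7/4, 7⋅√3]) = [-7/4, -3/49)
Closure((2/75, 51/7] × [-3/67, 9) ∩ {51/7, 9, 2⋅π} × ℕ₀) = {51/7, 2⋅π} × {0, 1, …, 8}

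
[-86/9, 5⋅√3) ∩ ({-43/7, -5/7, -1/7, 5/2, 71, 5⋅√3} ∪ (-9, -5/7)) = (-9, -5/7] ∪ {-1/7, 5/2}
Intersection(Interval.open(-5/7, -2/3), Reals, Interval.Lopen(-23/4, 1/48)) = Interval.open(-5/7, -2/3)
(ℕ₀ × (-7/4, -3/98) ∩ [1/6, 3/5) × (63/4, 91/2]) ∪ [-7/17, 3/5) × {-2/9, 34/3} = [-7/17, 3/5) × {-2/9, 34/3}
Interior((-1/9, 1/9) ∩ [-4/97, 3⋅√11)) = (-4/97, 1/9)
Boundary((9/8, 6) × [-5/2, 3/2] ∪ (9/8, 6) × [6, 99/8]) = ([9/8, 6] × {-5/2, 3/2, 6, 99/8}) ∪ ({9/8, 6} × ([-5/2, 3/2] ∪ [6, 99/8]))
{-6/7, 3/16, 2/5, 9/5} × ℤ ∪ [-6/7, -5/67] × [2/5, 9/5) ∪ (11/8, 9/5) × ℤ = ([-6/7, -5/67] × [2/5, 9/5)) ∪ (({-6/7, 3/16, 2/5} ∪ (11/8, 9/5]) × ℤ)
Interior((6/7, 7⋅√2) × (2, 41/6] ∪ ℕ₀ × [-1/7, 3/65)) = (6/7, 7⋅√2) × (2, 41/6)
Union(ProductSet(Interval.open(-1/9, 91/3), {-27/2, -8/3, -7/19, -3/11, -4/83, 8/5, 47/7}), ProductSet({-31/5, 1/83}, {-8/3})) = Union(ProductSet({-31/5, 1/83}, {-8/3}), ProductSet(Interval.open(-1/9, 91/3), {-27/2, -8/3, -7/19, -3/11, -4/83, 8/5, 47/7}))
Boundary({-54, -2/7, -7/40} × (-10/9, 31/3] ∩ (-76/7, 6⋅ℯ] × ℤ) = {-2/7, -7/40} × {-1, 0, …, 10}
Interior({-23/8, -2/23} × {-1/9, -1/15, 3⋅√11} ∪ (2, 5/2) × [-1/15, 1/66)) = (2, 5/2) × (-1/15, 1/66)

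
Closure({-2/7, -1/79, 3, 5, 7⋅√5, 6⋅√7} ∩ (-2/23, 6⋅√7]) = {-1/79, 3, 5, 7⋅√5, 6⋅√7}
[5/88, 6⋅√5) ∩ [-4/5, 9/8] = [5/88, 9/8]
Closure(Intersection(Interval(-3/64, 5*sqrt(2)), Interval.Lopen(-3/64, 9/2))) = Interval(-3/64, 9/2)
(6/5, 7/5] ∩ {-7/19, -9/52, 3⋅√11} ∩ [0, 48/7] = ∅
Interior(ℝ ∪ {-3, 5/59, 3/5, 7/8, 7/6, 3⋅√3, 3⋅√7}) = ℝ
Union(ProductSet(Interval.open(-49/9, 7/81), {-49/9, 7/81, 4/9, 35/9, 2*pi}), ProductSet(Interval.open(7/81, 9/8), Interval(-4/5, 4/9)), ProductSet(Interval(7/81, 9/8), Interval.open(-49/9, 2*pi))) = Union(ProductSet(Interval.open(-49/9, 7/81), {-49/9, 7/81, 4/9, 35/9, 2*pi}), ProductSet(Interval(7/81, 9/8), Interval.open(-49/9, 2*pi)))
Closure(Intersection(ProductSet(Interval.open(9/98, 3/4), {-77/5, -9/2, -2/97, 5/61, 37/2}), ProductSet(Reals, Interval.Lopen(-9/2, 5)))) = ProductSet(Interval(9/98, 3/4), {-2/97, 5/61})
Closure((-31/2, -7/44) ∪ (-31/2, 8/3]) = [-31/2, 8/3]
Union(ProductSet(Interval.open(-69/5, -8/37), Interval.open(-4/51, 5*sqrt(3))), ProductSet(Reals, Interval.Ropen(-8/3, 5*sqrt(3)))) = ProductSet(Reals, Interval.Ropen(-8/3, 5*sqrt(3)))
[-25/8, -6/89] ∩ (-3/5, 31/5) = (-3/5, -6/89]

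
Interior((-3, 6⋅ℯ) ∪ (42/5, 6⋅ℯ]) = (-3, 6⋅ℯ)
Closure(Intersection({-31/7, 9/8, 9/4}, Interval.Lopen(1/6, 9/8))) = {9/8}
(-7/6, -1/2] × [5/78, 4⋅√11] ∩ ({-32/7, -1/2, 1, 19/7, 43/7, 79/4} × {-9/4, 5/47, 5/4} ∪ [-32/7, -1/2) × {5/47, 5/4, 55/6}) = ({-1/2} × {5/47, 5/4}) ∪ ((-7/6, -1/2) × {5/47, 5/4, 55/6})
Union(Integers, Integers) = Integers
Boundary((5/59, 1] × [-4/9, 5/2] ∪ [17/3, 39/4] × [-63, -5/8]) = ({5/59, 1} × [-4/9, 5/2]) ∪ ({17/3, 39/4} × [-63, -5/8]) ∪ ([5/59, 1] × {-4/9, 5/2}) ∪ ([17/3, 39/4] × {-63, -5/8})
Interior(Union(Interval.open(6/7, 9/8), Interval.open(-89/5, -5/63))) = Union(Interval.open(-89/5, -5/63), Interval.open(6/7, 9/8))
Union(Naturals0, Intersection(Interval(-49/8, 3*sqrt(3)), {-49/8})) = Union({-49/8}, Naturals0)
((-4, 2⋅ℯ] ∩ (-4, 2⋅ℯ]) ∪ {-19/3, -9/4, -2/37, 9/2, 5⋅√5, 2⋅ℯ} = {-19/3, 5⋅√5} ∪ (-4, 2⋅ℯ]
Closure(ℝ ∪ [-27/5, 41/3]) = (-∞, ∞)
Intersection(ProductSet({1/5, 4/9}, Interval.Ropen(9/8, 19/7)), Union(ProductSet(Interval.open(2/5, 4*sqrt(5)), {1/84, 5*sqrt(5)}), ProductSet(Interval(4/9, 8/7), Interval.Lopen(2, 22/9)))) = ProductSet({4/9}, Interval.Lopen(2, 22/9))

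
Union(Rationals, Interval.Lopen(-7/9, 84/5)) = Union(Interval(-7/9, 84/5), Rationals)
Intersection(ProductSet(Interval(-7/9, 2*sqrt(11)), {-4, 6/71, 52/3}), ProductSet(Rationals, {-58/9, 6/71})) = ProductSet(Intersection(Interval(-7/9, 2*sqrt(11)), Rationals), {6/71})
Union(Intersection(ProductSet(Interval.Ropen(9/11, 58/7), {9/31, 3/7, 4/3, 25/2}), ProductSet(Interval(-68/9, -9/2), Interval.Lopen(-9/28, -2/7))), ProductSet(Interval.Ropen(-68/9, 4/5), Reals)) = ProductSet(Interval.Ropen(-68/9, 4/5), Reals)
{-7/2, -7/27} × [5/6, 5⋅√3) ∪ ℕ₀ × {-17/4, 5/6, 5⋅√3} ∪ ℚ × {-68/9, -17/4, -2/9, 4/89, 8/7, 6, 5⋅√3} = (ℕ₀ × {-17/4, 5/6, 5⋅√3}) ∪ ({-7/2, -7/27} × [5/6, 5⋅√3)) ∪ (ℚ × {-68/9, -17/4, -2/9, 4/89, 8/7, 6, 5⋅√3})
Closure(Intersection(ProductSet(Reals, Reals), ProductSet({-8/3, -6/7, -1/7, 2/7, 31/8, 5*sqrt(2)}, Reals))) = ProductSet({-8/3, -6/7, -1/7, 2/7, 31/8, 5*sqrt(2)}, Reals)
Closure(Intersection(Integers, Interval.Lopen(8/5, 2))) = Range(2, 3, 1)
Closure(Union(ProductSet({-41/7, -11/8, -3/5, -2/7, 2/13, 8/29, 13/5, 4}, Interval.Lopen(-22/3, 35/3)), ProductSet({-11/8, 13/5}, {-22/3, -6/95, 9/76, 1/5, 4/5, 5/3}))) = ProductSet({-41/7, -11/8, -3/5, -2/7, 2/13, 8/29, 13/5, 4}, Interval(-22/3, 35/3))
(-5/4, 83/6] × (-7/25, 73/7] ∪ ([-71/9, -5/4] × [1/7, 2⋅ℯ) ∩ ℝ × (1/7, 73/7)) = ((-5/4, 83/6] × (-7/25, 73/7]) ∪ ([-71/9, -5/4] × (1/7, 2⋅ℯ))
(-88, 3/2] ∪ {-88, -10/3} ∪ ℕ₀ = [-88, 3/2] ∪ ℕ₀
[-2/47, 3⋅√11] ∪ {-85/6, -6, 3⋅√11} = {-85/6, -6} ∪ [-2/47, 3⋅√11]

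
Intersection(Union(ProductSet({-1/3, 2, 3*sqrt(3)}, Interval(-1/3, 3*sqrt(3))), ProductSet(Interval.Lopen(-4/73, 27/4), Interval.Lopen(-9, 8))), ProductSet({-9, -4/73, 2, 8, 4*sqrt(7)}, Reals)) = ProductSet({2}, Interval.Lopen(-9, 8))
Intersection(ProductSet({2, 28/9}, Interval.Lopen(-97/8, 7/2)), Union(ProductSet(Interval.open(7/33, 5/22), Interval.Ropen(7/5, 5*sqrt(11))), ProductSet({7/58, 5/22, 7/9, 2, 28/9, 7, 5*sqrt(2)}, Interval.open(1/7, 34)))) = ProductSet({2, 28/9}, Interval.Lopen(1/7, 7/2))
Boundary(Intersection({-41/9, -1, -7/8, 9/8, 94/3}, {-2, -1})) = {-1}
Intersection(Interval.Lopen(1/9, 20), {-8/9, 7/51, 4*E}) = {7/51, 4*E}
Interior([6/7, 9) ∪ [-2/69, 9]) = (-2/69, 9)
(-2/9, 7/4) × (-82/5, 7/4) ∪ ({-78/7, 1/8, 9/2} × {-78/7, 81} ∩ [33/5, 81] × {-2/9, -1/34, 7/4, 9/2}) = (-2/9, 7/4) × (-82/5, 7/4)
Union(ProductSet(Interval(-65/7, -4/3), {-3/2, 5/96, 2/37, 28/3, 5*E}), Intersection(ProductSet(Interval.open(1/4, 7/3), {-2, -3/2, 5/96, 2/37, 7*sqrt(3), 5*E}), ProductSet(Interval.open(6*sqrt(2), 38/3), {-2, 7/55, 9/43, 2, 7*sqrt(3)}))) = ProductSet(Interval(-65/7, -4/3), {-3/2, 5/96, 2/37, 28/3, 5*E})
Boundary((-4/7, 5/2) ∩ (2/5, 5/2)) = {2/5, 5/2}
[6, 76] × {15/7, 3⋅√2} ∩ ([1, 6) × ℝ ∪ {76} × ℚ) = {76} × {15/7}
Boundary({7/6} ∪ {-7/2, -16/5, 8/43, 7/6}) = {-7/2, -16/5, 8/43, 7/6}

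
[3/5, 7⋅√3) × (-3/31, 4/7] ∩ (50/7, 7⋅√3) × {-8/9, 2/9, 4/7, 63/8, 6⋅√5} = (50/7, 7⋅√3) × {2/9, 4/7}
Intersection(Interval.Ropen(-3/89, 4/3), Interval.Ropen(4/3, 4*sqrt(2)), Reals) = EmptySet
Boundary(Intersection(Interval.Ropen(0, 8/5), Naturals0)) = Range(0, 2, 1)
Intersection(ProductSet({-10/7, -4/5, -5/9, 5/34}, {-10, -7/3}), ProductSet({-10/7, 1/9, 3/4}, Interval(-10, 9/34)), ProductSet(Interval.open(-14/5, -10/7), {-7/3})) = EmptySet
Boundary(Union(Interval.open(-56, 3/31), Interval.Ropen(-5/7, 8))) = {-56, 8}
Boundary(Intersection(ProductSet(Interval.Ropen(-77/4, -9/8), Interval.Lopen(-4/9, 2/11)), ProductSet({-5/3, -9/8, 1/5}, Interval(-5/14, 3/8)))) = ProductSet({-5/3}, Interval(-5/14, 2/11))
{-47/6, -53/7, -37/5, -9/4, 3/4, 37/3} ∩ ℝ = {-47/6, -53/7, -37/5, -9/4, 3/4, 37/3}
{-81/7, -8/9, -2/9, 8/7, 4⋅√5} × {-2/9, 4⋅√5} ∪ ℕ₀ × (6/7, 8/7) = (ℕ₀ × (6/7, 8/7)) ∪ ({-81/7, -8/9, -2/9, 8/7, 4⋅√5} × {-2/9, 4⋅√5})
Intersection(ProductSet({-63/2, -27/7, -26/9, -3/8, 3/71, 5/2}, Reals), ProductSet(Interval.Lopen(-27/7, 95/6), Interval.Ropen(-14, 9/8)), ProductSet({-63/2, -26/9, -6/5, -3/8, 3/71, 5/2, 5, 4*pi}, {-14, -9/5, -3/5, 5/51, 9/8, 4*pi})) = ProductSet({-26/9, -3/8, 3/71, 5/2}, {-14, -9/5, -3/5, 5/51})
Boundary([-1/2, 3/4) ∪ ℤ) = {-1/2, 3/4} ∪ (ℤ \ (-1/2, 3/4))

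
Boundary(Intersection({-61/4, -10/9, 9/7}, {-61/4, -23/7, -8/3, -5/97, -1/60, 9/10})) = {-61/4}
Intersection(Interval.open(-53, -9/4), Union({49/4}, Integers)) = Range(-52, -2, 1)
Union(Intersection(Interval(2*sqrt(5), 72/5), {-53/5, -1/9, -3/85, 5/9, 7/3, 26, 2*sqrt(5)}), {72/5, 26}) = {72/5, 26, 2*sqrt(5)}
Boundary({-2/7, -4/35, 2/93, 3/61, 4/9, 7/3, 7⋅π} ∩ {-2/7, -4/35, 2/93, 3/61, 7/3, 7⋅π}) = {-2/7, -4/35, 2/93, 3/61, 7/3, 7⋅π}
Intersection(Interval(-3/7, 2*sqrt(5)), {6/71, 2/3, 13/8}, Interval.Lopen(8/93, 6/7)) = {2/3}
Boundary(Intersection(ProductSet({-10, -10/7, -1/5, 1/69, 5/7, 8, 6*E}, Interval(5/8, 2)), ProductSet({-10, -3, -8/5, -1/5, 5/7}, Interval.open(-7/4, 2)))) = ProductSet({-10, -1/5, 5/7}, Interval(5/8, 2))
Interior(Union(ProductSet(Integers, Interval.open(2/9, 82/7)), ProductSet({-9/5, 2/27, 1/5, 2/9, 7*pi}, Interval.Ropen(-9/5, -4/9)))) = EmptySet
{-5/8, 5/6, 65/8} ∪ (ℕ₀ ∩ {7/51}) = {-5/8, 5/6, 65/8}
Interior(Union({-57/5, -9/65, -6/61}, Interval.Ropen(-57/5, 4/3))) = Interval.open(-57/5, 4/3)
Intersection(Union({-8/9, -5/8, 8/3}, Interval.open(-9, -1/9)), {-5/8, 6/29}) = {-5/8}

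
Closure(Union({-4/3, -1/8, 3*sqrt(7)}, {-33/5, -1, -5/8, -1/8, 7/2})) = {-33/5, -4/3, -1, -5/8, -1/8, 7/2, 3*sqrt(7)}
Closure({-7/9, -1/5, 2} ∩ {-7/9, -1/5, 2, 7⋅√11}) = {-7/9, -1/5, 2}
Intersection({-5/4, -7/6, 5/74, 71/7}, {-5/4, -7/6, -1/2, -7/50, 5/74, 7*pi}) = {-5/4, -7/6, 5/74}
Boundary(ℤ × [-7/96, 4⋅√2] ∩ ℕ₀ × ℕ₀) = ℕ₀ × {0, 1, …, 5}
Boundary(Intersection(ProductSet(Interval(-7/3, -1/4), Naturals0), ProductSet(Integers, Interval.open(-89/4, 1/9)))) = ProductSet(Range(-2, 0, 1), Range(0, 1, 1))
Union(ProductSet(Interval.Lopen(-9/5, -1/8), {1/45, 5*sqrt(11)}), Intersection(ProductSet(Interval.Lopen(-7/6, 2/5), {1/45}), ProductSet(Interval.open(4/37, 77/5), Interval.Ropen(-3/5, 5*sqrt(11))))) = Union(ProductSet(Interval.Lopen(-9/5, -1/8), {1/45, 5*sqrt(11)}), ProductSet(Interval.Lopen(4/37, 2/5), {1/45}))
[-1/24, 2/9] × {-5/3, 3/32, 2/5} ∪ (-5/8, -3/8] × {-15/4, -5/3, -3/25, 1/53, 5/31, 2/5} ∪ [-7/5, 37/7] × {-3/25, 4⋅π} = ([-1/24, 2/9] × {-5/3, 3/32, 2/5}) ∪ ([-7/5, 37/7] × {-3/25, 4⋅π}) ∪ ((-5/8, -3/8] × {-15/4, -5/3, -3/25, 1/53, 5/31, 2/5})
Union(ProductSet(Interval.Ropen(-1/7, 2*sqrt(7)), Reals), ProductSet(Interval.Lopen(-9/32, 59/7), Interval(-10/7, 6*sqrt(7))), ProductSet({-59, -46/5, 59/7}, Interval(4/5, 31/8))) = Union(ProductSet({-59, -46/5, 59/7}, Interval(4/5, 31/8)), ProductSet(Interval.Lopen(-9/32, 59/7), Interval(-10/7, 6*sqrt(7))), ProductSet(Interval.Ropen(-1/7, 2*sqrt(7)), Reals))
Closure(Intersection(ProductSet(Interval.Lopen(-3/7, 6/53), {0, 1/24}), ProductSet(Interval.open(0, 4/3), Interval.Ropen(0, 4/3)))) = ProductSet(Interval(0, 6/53), {0, 1/24})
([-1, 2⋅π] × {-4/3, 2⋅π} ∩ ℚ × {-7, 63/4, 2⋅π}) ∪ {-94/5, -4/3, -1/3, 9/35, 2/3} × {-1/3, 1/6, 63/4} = ({-94/5, -4/3, -1/3, 9/35, 2/3} × {-1/3, 1/6, 63/4}) ∪ ((ℚ ∩ [-1, 2⋅π]) × {2⋅π})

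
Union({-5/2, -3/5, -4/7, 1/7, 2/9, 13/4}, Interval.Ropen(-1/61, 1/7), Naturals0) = Union({-5/2, -3/5, -4/7, 2/9, 13/4}, Interval(-1/61, 1/7), Naturals0)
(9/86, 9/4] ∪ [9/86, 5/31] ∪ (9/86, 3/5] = [9/86, 9/4]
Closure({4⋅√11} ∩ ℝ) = {4⋅√11}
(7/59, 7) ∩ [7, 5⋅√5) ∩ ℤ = ∅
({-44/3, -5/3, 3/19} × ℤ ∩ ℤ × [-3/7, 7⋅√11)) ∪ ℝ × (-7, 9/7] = ℝ × (-7, 9/7]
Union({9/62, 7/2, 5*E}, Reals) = Reals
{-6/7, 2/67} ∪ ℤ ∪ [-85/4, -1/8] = ℤ ∪ [-85/4, -1/8] ∪ {2/67}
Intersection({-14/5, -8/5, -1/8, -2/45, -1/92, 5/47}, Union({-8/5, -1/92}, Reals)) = {-14/5, -8/5, -1/8, -2/45, -1/92, 5/47}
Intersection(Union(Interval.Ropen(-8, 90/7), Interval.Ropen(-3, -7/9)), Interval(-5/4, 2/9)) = Interval(-5/4, 2/9)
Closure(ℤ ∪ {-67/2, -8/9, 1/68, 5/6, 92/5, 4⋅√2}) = ℤ ∪ {-67/2, -8/9, 1/68, 5/6, 92/5, 4⋅√2}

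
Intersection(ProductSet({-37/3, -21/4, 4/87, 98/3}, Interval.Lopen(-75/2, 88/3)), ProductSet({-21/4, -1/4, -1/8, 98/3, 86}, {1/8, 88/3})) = ProductSet({-21/4, 98/3}, {1/8, 88/3})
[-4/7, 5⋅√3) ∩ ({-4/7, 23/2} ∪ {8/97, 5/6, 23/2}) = {-4/7, 8/97, 5/6}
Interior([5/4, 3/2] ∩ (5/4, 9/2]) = (5/4, 3/2)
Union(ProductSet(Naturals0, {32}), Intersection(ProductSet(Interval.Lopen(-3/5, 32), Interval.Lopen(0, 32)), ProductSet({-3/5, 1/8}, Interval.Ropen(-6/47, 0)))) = ProductSet(Naturals0, {32})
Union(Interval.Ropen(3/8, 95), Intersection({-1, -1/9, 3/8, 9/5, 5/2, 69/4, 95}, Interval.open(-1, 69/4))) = Union({-1/9}, Interval.Ropen(3/8, 95))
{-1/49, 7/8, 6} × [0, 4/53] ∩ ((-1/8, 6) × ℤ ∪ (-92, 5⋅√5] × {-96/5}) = {-1/49, 7/8} × {0}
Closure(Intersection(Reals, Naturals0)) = Naturals0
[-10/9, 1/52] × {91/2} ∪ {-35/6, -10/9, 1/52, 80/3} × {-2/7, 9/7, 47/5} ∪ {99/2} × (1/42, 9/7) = ({99/2} × (1/42, 9/7)) ∪ ([-10/9, 1/52] × {91/2}) ∪ ({-35/6, -10/9, 1/52, 80/3} × {-2/7, 9/7, 47/5})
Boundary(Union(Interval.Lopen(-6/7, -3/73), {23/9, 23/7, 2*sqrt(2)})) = {-6/7, -3/73, 23/9, 23/7, 2*sqrt(2)}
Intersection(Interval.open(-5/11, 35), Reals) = Interval.open(-5/11, 35)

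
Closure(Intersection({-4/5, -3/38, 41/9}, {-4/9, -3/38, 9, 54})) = {-3/38}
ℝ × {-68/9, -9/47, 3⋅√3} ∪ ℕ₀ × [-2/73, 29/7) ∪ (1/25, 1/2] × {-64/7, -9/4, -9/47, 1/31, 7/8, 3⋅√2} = (ℕ₀ × [-2/73, 29/7)) ∪ (ℝ × {-68/9, -9/47, 3⋅√3}) ∪ ((1/25, 1/2] × {-64/7, -9/4, -9/47, 1/31, 7/8, 3⋅√2})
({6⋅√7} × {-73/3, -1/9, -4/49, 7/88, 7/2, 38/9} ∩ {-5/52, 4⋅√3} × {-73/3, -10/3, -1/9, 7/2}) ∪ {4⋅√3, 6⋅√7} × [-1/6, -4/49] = {4⋅√3, 6⋅√7} × [-1/6, -4/49]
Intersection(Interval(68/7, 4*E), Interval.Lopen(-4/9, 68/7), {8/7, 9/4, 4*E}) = EmptySet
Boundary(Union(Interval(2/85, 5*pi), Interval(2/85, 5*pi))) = {2/85, 5*pi}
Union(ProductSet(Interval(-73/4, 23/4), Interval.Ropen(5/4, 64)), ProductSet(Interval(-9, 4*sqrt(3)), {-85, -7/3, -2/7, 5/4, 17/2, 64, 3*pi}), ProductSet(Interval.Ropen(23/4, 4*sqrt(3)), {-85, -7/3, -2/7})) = Union(ProductSet(Interval(-73/4, 23/4), Interval.Ropen(5/4, 64)), ProductSet(Interval(-9, 4*sqrt(3)), {-85, -7/3, -2/7, 5/4, 17/2, 64, 3*pi}))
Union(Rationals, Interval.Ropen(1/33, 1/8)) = Union(Interval(1/33, 1/8), Rationals)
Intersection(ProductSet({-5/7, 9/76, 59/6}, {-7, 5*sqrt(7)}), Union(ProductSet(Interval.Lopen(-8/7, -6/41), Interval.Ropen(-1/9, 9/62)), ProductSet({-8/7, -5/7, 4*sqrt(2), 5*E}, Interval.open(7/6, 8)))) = EmptySet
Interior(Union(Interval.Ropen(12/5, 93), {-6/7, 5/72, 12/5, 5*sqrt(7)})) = Interval.open(12/5, 93)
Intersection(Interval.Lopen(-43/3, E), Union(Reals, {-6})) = Interval.Lopen(-43/3, E)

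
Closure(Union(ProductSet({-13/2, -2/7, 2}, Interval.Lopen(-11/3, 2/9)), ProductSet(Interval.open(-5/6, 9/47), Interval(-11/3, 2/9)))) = ProductSet(Union({-13/2, 2}, Interval(-5/6, 9/47)), Interval(-11/3, 2/9))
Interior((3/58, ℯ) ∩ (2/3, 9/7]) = (2/3, 9/7)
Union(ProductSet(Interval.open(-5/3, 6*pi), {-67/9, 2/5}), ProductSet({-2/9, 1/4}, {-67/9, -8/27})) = Union(ProductSet({-2/9, 1/4}, {-67/9, -8/27}), ProductSet(Interval.open(-5/3, 6*pi), {-67/9, 2/5}))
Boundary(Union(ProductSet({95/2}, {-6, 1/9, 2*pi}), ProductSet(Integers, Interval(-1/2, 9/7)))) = Union(ProductSet({95/2}, {-6, 1/9, 2*pi}), ProductSet(Integers, Interval(-1/2, 9/7)))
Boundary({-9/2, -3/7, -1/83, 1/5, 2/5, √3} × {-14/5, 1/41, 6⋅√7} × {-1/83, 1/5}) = {-9/2, -3/7, -1/83, 1/5, 2/5, √3} × {-14/5, 1/41, 6⋅√7} × {-1/83, 1/5}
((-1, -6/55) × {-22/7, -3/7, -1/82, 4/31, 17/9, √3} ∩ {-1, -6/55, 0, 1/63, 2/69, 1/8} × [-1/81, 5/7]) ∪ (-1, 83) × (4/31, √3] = (-1, 83) × (4/31, √3]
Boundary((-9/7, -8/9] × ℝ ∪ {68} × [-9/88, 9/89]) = ({-9/7, -8/9} × ℝ) ∪ ({68} × [-9/88, 9/89])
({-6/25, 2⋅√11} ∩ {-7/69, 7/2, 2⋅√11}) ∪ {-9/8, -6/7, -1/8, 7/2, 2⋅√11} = {-9/8, -6/7, -1/8, 7/2, 2⋅√11}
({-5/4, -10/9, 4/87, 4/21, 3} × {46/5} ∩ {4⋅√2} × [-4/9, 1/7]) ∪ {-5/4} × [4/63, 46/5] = {-5/4} × [4/63, 46/5]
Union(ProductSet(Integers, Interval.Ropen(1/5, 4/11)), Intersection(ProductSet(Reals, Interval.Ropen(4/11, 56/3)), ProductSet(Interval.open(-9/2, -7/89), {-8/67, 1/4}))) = ProductSet(Integers, Interval.Ropen(1/5, 4/11))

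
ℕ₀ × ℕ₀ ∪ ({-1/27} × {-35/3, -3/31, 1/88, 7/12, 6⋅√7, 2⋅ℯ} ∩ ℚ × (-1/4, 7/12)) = (ℕ₀ × ℕ₀) ∪ ({-1/27} × {-3/31, 1/88})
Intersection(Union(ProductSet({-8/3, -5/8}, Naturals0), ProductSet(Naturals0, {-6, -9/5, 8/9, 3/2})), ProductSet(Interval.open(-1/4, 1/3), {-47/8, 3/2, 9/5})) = ProductSet(Range(0, 1, 1), {3/2})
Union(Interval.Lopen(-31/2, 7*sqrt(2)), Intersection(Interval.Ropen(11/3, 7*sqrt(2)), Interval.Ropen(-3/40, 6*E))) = Interval.Lopen(-31/2, 7*sqrt(2))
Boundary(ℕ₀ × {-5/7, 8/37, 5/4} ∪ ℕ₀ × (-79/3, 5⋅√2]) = ℕ₀ × [-79/3, 5⋅√2]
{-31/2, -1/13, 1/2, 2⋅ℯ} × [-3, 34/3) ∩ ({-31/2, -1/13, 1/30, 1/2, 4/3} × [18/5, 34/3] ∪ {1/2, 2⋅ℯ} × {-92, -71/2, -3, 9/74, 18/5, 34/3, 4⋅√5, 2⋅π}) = ({-31/2, -1/13, 1/2} × [18/5, 34/3)) ∪ ({1/2, 2⋅ℯ} × {-3, 9/74, 18/5, 4⋅√5, 2⋅π})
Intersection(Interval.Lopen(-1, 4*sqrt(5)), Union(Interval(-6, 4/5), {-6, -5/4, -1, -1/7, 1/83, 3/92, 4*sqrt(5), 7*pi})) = Union({4*sqrt(5)}, Interval.Lopen(-1, 4/5))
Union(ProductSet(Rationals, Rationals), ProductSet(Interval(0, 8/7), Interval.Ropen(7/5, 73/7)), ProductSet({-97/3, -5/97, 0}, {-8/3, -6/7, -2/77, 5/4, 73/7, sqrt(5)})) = Union(ProductSet({-97/3, -5/97, 0}, {-8/3, -6/7, -2/77, 5/4, 73/7, sqrt(5)}), ProductSet(Interval(0, 8/7), Interval.Ropen(7/5, 73/7)), ProductSet(Rationals, Rationals))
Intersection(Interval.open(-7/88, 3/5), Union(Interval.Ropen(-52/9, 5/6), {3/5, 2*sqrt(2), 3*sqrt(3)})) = Interval.open(-7/88, 3/5)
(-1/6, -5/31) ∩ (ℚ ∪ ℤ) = ℚ ∩ (-1/6, -5/31)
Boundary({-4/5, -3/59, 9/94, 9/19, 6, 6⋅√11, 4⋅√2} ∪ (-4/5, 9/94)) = {-4/5, 9/94, 9/19, 6, 6⋅√11, 4⋅√2}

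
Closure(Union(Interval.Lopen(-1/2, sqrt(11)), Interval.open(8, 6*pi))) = Union(Interval(-1/2, sqrt(11)), Interval(8, 6*pi))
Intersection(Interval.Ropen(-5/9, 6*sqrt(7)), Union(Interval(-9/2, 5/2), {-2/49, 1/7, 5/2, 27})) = Interval(-5/9, 5/2)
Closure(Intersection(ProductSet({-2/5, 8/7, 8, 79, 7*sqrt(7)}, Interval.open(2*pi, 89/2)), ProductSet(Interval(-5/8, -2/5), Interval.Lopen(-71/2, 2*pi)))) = EmptySet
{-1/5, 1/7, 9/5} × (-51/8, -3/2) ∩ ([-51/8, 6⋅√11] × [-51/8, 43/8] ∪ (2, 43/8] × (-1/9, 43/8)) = {-1/5, 1/7, 9/5} × (-51/8, -3/2)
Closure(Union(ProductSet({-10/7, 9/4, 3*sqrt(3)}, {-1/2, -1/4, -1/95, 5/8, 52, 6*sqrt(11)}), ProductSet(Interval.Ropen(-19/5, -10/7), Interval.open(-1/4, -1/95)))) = Union(ProductSet({-19/5, -10/7}, Interval(-1/4, -1/95)), ProductSet({-10/7, 9/4, 3*sqrt(3)}, {-1/2, -1/4, -1/95, 5/8, 52, 6*sqrt(11)}), ProductSet(Interval(-19/5, -10/7), {-1/4, -1/95}), ProductSet(Interval.Ropen(-19/5, -10/7), Interval.open(-1/4, -1/95)))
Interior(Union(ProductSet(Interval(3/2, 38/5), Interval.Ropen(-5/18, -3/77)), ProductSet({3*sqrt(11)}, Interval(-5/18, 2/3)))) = ProductSet(Interval.open(3/2, 38/5), Interval.open(-5/18, -3/77))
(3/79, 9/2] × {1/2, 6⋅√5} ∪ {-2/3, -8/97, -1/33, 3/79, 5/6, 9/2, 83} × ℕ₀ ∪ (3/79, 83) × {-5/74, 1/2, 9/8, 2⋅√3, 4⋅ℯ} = ({-2/3, -8/97, -1/33, 3/79, 5/6, 9/2, 83} × ℕ₀) ∪ ((3/79, 9/2] × {1/2, 6⋅√5}) ∪ ((3/79, 83) × {-5/74, 1/2, 9/8, 2⋅√3, 4⋅ℯ})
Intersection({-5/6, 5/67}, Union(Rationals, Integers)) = {-5/6, 5/67}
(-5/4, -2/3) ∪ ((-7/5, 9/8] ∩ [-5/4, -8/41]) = [-5/4, -8/41]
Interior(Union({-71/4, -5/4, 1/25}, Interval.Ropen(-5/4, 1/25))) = Interval.open(-5/4, 1/25)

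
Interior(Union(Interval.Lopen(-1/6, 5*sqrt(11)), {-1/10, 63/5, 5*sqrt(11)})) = Interval.open(-1/6, 5*sqrt(11))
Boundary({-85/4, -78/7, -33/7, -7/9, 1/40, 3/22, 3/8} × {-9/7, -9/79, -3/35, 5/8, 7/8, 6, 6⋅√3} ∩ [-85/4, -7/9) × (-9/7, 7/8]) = {-85/4, -78/7, -33/7} × {-9/79, -3/35, 5/8, 7/8}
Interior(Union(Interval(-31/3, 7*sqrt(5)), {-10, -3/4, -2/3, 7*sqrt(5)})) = Interval.open(-31/3, 7*sqrt(5))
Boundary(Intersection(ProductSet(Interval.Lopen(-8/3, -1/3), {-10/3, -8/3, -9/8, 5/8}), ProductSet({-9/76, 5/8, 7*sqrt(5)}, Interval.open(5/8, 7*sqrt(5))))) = EmptySet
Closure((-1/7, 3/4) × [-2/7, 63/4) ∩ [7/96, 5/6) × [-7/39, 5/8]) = [7/96, 3/4] × [-7/39, 5/8]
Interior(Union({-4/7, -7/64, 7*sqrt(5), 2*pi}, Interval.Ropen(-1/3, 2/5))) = Interval.open(-1/3, 2/5)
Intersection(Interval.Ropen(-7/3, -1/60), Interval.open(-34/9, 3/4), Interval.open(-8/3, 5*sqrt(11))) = Interval.Ropen(-7/3, -1/60)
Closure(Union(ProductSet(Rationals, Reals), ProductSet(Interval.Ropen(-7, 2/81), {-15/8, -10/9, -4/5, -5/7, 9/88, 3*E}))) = ProductSet(Reals, Reals)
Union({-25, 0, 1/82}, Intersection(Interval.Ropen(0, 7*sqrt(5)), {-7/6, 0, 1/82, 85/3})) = {-25, 0, 1/82}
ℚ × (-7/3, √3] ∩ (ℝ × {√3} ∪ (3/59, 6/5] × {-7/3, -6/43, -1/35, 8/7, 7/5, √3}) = (ℚ × {√3}) ∪ ((ℚ ∩ (3/59, 6/5]) × {-6/43, -1/35, 8/7, 7/5, √3})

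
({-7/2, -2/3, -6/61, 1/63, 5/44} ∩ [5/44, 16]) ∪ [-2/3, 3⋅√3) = [-2/3, 3⋅√3)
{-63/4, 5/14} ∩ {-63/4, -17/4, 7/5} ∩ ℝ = {-63/4}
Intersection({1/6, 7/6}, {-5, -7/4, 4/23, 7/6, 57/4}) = {7/6}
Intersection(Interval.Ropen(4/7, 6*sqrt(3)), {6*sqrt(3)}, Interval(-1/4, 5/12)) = EmptySet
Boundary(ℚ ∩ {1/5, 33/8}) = {1/5, 33/8}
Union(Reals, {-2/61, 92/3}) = Reals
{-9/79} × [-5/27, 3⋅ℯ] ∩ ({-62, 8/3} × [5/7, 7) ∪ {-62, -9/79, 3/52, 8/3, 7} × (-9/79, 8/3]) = {-9/79} × (-9/79, 8/3]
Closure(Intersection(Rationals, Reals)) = Reals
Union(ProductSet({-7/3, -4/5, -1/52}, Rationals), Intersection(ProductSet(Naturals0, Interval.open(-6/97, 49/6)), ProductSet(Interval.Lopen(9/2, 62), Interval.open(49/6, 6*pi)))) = ProductSet({-7/3, -4/5, -1/52}, Rationals)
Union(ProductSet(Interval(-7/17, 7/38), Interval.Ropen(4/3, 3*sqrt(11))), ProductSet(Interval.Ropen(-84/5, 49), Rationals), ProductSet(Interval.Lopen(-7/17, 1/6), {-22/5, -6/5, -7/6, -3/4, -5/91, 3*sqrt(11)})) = Union(ProductSet(Interval.Ropen(-84/5, 49), Rationals), ProductSet(Interval.Lopen(-7/17, 1/6), {-22/5, -6/5, -7/6, -3/4, -5/91, 3*sqrt(11)}), ProductSet(Interval(-7/17, 7/38), Interval.Ropen(4/3, 3*sqrt(11))))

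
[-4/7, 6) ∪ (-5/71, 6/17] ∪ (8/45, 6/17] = [-4/7, 6)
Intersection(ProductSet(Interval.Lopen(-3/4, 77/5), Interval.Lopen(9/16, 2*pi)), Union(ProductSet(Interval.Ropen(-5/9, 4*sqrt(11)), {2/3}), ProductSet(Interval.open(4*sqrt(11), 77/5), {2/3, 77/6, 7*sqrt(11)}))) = ProductSet(Union(Interval.Ropen(-5/9, 4*sqrt(11)), Interval.open(4*sqrt(11), 77/5)), {2/3})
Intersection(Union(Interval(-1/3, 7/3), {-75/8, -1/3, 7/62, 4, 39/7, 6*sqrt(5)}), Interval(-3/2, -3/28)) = Interval(-1/3, -3/28)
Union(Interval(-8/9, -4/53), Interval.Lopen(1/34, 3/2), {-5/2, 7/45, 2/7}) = Union({-5/2}, Interval(-8/9, -4/53), Interval.Lopen(1/34, 3/2))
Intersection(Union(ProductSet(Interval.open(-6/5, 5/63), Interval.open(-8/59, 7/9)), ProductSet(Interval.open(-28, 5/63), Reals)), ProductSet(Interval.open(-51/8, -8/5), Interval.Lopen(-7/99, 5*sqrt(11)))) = ProductSet(Interval.open(-51/8, -8/5), Interval.Lopen(-7/99, 5*sqrt(11)))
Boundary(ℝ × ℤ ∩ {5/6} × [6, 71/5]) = {5/6} × {6, 7, …, 14}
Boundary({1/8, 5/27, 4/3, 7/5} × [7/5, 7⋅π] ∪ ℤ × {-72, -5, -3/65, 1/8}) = (ℤ × {-72, -5, -3/65, 1/8}) ∪ ({1/8, 5/27, 4/3, 7/5} × [7/5, 7⋅π])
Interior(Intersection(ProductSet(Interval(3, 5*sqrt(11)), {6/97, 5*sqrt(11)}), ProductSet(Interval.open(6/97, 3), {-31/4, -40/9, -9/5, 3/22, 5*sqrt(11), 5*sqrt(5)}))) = EmptySet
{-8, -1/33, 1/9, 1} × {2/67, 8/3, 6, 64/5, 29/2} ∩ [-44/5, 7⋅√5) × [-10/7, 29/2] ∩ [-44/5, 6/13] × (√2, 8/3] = {-8, -1/33, 1/9} × {8/3}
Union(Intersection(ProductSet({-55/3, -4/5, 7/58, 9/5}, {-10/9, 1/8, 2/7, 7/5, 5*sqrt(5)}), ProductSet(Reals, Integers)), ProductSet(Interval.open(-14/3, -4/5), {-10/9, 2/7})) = ProductSet(Interval.open(-14/3, -4/5), {-10/9, 2/7})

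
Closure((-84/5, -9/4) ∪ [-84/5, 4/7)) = [-84/5, 4/7]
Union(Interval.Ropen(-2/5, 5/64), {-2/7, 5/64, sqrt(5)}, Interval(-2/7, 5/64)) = Union({sqrt(5)}, Interval(-2/5, 5/64))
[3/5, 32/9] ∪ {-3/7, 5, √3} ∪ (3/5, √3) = {-3/7, 5} ∪ [3/5, 32/9]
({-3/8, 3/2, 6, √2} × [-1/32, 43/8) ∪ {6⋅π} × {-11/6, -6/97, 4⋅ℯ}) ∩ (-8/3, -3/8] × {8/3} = {-3/8} × {8/3}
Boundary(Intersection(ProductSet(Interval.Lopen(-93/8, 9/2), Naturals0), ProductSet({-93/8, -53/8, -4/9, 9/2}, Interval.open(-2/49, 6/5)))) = ProductSet({-53/8, -4/9, 9/2}, Range(0, 2, 1))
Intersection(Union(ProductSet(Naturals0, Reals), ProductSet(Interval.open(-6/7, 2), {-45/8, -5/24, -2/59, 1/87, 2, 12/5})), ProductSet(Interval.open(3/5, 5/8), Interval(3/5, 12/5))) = ProductSet(Interval.open(3/5, 5/8), {2, 12/5})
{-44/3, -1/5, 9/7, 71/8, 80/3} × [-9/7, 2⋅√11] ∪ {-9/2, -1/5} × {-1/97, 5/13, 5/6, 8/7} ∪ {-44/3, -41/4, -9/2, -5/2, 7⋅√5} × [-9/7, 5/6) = ({-9/2, -1/5} × {-1/97, 5/13, 5/6, 8/7}) ∪ ({-44/3, -41/4, -9/2, -5/2, 7⋅√5} × [-9/7, 5/6)) ∪ ({-44/3, -1/5, 9/7, 71/8, 80/3} × [-9/7, 2⋅√11])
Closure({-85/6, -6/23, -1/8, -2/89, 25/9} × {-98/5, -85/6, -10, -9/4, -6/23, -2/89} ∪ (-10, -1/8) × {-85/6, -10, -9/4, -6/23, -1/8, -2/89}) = ([-10, -1/8] × {-85/6, -10, -9/4, -6/23, -1/8, -2/89}) ∪ ({-85/6, -6/23, -1/8, -2/89, 25/9} × {-98/5, -85/6, -10, -9/4, -6/23, -2/89})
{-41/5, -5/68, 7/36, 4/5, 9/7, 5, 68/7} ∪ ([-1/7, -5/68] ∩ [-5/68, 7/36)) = {-41/5, -5/68, 7/36, 4/5, 9/7, 5, 68/7}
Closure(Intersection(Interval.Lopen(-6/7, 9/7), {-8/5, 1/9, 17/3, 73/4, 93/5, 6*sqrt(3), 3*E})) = {1/9}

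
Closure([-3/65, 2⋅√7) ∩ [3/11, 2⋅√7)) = [3/11, 2⋅√7]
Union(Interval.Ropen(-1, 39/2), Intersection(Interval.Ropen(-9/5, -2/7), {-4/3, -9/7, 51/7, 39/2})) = Union({-4/3, -9/7}, Interval.Ropen(-1, 39/2))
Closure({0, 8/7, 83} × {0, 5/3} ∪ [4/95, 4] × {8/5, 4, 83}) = ({0, 8/7, 83} × {0, 5/3}) ∪ ([4/95, 4] × {8/5, 4, 83})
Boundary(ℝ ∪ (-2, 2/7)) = ∅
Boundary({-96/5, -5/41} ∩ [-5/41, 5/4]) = {-5/41}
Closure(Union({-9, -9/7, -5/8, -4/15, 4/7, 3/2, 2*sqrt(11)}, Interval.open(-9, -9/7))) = Union({-5/8, -4/15, 4/7, 3/2, 2*sqrt(11)}, Interval(-9, -9/7))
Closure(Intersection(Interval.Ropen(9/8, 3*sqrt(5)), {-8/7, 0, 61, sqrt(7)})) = {sqrt(7)}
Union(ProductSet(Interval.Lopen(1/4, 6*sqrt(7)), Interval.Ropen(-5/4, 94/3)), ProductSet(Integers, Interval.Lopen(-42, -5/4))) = Union(ProductSet(Integers, Interval.Lopen(-42, -5/4)), ProductSet(Interval.Lopen(1/4, 6*sqrt(7)), Interval.Ropen(-5/4, 94/3)))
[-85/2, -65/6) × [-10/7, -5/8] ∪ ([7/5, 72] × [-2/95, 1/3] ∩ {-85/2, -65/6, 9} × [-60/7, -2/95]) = ({9} × {-2/95}) ∪ ([-85/2, -65/6) × [-10/7, -5/8])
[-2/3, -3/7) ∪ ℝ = (-∞, ∞)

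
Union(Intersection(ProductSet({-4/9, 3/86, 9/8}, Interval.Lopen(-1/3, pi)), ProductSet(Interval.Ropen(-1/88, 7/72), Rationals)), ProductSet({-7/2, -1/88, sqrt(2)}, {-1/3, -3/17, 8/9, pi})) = Union(ProductSet({3/86}, Intersection(Interval.Lopen(-1/3, pi), Rationals)), ProductSet({-7/2, -1/88, sqrt(2)}, {-1/3, -3/17, 8/9, pi}))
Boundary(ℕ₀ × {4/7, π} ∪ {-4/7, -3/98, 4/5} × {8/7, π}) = (ℕ₀ × {4/7, π}) ∪ ({-4/7, -3/98, 4/5} × {8/7, π})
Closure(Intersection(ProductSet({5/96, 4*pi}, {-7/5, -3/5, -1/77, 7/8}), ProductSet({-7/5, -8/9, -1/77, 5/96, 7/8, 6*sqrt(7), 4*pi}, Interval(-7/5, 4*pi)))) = ProductSet({5/96, 4*pi}, {-7/5, -3/5, -1/77, 7/8})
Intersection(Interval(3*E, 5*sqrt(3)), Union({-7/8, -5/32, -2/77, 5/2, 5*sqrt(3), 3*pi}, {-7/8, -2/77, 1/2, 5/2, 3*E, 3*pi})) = {5*sqrt(3), 3*E}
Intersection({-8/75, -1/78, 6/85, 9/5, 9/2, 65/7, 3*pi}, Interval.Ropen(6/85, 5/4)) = {6/85}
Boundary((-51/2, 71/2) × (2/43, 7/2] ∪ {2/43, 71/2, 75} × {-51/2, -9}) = ({2/43, 71/2, 75} × {-51/2, -9}) ∪ ({-51/2, 71/2} × [2/43, 7/2]) ∪ ([-51/2, 71/2] × {2/43, 7/2})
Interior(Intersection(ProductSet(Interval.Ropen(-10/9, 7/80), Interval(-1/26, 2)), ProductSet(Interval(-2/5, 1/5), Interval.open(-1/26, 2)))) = ProductSet(Interval.open(-2/5, 7/80), Interval.open(-1/26, 2))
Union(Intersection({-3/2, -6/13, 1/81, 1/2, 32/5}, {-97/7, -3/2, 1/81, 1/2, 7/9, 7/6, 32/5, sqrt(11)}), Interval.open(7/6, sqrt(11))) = Union({-3/2, 1/81, 1/2, 32/5}, Interval.open(7/6, sqrt(11)))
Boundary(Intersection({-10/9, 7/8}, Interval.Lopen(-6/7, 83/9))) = {7/8}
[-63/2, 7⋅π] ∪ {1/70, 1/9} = [-63/2, 7⋅π]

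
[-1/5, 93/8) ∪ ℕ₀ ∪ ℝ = (-∞, ∞)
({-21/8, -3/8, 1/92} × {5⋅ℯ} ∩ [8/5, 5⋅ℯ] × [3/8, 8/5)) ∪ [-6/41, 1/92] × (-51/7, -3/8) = [-6/41, 1/92] × (-51/7, -3/8)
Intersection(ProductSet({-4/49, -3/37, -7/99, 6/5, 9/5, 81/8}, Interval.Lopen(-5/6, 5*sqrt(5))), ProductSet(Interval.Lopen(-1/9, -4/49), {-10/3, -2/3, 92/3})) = ProductSet({-4/49}, {-2/3})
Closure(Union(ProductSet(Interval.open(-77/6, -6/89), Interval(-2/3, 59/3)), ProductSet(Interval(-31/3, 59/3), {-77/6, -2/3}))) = Union(ProductSet(Interval(-77/6, -6/89), Interval(-2/3, 59/3)), ProductSet(Interval(-31/3, 59/3), {-77/6, -2/3}))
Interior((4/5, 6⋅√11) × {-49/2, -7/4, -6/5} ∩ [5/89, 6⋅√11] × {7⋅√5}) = ∅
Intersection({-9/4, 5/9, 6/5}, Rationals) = {-9/4, 5/9, 6/5}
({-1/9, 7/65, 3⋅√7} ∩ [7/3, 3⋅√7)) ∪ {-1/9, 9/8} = {-1/9, 9/8}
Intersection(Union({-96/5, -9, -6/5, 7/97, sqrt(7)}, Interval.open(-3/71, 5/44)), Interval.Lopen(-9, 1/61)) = Union({-6/5}, Interval.Lopen(-3/71, 1/61))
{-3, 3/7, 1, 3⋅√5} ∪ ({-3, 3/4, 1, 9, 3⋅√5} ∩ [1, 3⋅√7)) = {-3, 3/7, 1, 3⋅√5}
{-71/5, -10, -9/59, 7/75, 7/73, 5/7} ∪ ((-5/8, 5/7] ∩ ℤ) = {-71/5, -10, -9/59, 7/75, 7/73, 5/7} ∪ {0}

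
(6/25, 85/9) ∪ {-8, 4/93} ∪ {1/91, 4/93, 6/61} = {-8, 1/91, 4/93, 6/61} ∪ (6/25, 85/9)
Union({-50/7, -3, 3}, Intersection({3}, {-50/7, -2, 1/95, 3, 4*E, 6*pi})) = {-50/7, -3, 3}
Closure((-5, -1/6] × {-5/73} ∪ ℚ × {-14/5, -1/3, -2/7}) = (ℝ × {-14/5, -1/3, -2/7}) ∪ ([-5, -1/6] × {-5/73})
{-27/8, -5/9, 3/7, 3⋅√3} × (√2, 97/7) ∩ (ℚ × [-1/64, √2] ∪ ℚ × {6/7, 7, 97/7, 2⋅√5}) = {-27/8, -5/9, 3/7} × {7, 2⋅√5}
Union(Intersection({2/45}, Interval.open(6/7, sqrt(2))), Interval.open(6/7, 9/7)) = Interval.open(6/7, 9/7)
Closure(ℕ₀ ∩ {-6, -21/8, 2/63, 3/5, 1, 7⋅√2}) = {1}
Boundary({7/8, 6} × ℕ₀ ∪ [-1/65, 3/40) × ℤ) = ({7/8, 6} × ℕ₀) ∪ ([-1/65, 3/40] × ℤ)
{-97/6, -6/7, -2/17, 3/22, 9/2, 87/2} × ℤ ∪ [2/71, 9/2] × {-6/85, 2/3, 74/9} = ({-97/6, -6/7, -2/17, 3/22, 9/2, 87/2} × ℤ) ∪ ([2/71, 9/2] × {-6/85, 2/3, 74/9})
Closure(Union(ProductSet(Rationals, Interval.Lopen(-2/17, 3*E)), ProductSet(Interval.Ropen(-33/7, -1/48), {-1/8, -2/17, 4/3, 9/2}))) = Union(ProductSet(Interval(-33/7, -1/48), {-1/8, -2/17, 4/3, 9/2}), ProductSet(Reals, Interval(-2/17, 3*E)))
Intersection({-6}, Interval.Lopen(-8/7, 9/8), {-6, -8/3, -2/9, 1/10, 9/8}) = EmptySet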